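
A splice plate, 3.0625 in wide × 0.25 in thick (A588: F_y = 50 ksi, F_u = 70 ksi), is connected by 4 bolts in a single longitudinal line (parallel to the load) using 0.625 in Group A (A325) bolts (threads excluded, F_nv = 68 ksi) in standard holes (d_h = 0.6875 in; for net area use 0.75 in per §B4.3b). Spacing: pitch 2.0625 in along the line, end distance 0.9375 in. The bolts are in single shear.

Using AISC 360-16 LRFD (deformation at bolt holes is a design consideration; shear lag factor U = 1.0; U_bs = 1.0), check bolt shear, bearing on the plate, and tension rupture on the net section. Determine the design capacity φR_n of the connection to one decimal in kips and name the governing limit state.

Bolt shear: A_b = π(0.625)²/4 = 0.3068 in². φR_n = 0.75 × 68 × 0.3068 × 4 × 1 = 62.6 kips.
Bearing (0.25 in plate, F_u = 70 ksi): end bolts L_c = 0.9375 − 0.6875/2 = 0.59375, R_n = min(1.2×0.59375×0.25×70, 2.4×0.625×0.25×70) = 12.469 kips/bolt; interior L_c = 2.0625 − 0.6875 = 1.375, R_n = 26.25 kips/bolt. φR_n = 0.75 × (1×12.469 + 3×26.25) = 68.4 kips.
Tension rupture (net): A_n = (3.0625 − 1×0.75)×0.25 = 0.57813 in² (U = 1.0, A_e = A_n). φR_n = 0.75 × 70 × 0.57813 = 30.4 kips.
Governing: min(62.6, 68.4, 30.4) = 30.4 kips → net-section rupture.

30.4 kips (net-section rupture governs)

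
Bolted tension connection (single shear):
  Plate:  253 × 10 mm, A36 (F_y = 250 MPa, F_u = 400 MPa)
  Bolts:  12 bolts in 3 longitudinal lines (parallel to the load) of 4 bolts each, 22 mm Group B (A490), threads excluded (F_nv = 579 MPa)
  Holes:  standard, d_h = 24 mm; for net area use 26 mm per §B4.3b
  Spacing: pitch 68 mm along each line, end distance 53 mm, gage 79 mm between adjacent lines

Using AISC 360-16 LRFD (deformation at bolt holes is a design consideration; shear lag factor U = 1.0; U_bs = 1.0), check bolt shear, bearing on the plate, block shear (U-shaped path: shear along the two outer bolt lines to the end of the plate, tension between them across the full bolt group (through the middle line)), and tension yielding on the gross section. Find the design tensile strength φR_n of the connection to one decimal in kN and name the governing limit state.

569.3 kN (gross-section yield governs)

Bolt shear: A_b = π(22)²/4 = 380.13 mm². φR_n = 0.75 × 579 × 380.13 × 12 × 1 = 1980.9 kN.
Bearing (10 mm plate, F_u = 400 MPa): end bolts L_c = 53 − 24/2 = 41, R_n = min(1.2×41×10×400, 2.4×22×10×400) = 196.8 kN/bolt; interior L_c = 68 − 24 = 44, R_n = 211.2 kN/bolt. φR_n = 0.75 × (3×196.8 + 9×211.2) = 1868.4 kN.
Block shear: shear path 2×[53+3×68] = 2×257 mm, A_gv = 5140, A_nv = 2×(257 − 3.5×26)×10 = 3320 mm²; tension across gage: (158 − 2×26)×10 = 1060 mm². R_n = min(0.6×400×3320, 0.6×250×5140) + 1.0×400×1060 = min(796.8, 771) + 424 = 1195 kN. φR_n = 0.75 × 1195 = 896.3 kN.
Tension yield (gross): A_g = 253×10 = 2530 mm². φR_n = 0.90 × 250 × 2530 = 569.3 kN.
Governing: min(1980.9, 1868.4, 896.3, 569.3) = 569.3 kN → gross-section yield.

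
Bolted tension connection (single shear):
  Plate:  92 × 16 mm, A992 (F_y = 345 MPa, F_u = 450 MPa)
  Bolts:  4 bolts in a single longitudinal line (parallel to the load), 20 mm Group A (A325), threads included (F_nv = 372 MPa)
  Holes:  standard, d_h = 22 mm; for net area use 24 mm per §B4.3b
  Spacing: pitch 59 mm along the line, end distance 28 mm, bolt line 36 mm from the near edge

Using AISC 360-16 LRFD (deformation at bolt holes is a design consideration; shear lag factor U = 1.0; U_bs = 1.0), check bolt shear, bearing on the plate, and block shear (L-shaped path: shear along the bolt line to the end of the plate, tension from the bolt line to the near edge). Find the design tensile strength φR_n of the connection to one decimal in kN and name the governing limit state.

350.6 kN (bolt shear governs)

Bolt shear: A_b = π(20)²/4 = 314.16 mm². φR_n = 0.75 × 372 × 314.16 × 4 × 1 = 350.6 kN.
Bearing (16 mm plate, F_u = 450 MPa): end bolts L_c = 28 − 22/2 = 17, R_n = min(1.2×17×16×450, 2.4×20×16×450) = 146.88 kN/bolt; interior L_c = 59 − 22 = 37, R_n = 319.68 kN/bolt. φR_n = 0.75 × (1×146.88 + 3×319.68) = 829.4 kN.
Block shear: shear path 1×[28+3×59] = 1×205 mm, A_gv = 3280, A_nv = 1×(205 − 3.5×24)×16 = 1936 mm²; tension to near edge: (36 − 0.5×24)×16 = 384 mm². R_n = min(0.6×450×1936, 0.6×345×3280) + 1.0×450×384 = min(522.72, 678.96) + 172.8 = 695.52 kN. φR_n = 0.75 × 695.52 = 521.6 kN.
Governing: min(350.6, 829.4, 521.6) = 350.6 kN → bolt shear.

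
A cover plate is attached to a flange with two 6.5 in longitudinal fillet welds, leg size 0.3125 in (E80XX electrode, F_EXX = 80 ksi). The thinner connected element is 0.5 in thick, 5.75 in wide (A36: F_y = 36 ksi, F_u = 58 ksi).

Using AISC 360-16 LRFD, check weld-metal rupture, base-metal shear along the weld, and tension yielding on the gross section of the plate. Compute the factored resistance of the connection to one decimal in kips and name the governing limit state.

93.2 kips (gross-section yield governs)

Weld metal: throat = 0.707×0.3125 = 0.22094 in, L = 2×6.5 = 13 in. φR_n = 0.75 × 0.6 × 80 × 0.22094 × 13 = 103.4 kips.
Base metal shear (0.5 in plate): yield φR_n = 1.0×0.6×36×0.5×13 = 140.4 kips; rupture φR_n = 0.75×0.6×58×0.5×13 = 169.7 kips; take 140.4 kips (yield).
Tension yield (gross): A_g = 5.75×0.5 = 2.875 in². φR_n = 0.90 × 36 × 2.875 = 93.2 kips.
Governing: min(103.4, 140.4, 93.2) = 93.2 kips → gross-section yield.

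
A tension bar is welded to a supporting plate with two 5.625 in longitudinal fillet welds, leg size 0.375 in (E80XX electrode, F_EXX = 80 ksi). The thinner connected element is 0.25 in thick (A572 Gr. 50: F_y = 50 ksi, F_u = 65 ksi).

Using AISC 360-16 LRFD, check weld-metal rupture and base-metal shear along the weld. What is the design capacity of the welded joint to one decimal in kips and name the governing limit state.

Weld metal: throat = 0.707×0.375 = 0.26513 in, L = 2×5.625 = 11.25 in. φR_n = 0.75 × 0.6 × 80 × 0.26513 × 11.25 = 107.4 kips.
Base metal shear (0.25 in plate): yield φR_n = 1.0×0.6×50×0.25×11.25 = 84.4 kips; rupture φR_n = 0.75×0.6×65×0.25×11.25 = 82.3 kips; take 82.3 kips (rupture).
Governing: min(107.4, 82.3) = 82.3 kips → base-metal shear.

82.3 kips (base-metal shear governs)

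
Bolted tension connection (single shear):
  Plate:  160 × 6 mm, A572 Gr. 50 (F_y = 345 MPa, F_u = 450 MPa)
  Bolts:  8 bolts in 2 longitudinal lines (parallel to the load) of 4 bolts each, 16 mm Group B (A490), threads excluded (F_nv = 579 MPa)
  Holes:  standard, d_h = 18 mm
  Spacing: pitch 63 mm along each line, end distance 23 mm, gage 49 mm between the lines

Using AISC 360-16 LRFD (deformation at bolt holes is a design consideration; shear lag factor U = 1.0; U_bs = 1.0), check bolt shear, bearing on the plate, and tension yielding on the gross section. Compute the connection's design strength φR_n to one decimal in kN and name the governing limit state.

Bolt shear: A_b = π(16)²/4 = 201.06 mm². φR_n = 0.75 × 579 × 201.06 × 8 × 1 = 698.5 kN.
Bearing (6 mm plate, F_u = 450 MPa): end bolts L_c = 23 − 18/2 = 14, R_n = min(1.2×14×6×450, 2.4×16×6×450) = 45.36 kN/bolt; interior L_c = 63 − 18 = 45, R_n = 103.68 kN/bolt. φR_n = 0.75 × (2×45.36 + 6×103.68) = 534.6 kN.
Tension yield (gross): A_g = 160×6 = 960 mm². φR_n = 0.90 × 345 × 960 = 298.1 kN.
Governing: min(698.5, 534.6, 298.1) = 298.1 kN → gross-section yield.

298.1 kN (gross-section yield governs)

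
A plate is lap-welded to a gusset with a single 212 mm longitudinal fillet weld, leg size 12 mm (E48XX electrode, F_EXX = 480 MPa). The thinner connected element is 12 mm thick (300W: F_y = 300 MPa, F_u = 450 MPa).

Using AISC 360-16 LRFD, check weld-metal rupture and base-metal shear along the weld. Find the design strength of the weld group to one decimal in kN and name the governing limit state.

388.5 kN (weld metal governs)

Weld metal: throat = 0.707×12 = 8.484 mm, L = 212 mm. φR_n = 0.75 × 0.6 × 480 × 8.484 × 212 = 388.5 kN.
Base metal shear (12 mm plate): yield φR_n = 1.0×0.6×300×12×212 = 457.9 kN; rupture φR_n = 0.75×0.6×450×12×212 = 515.2 kN; take 457.9 kN (yield).
Governing: min(388.5, 457.9) = 388.5 kN → weld metal.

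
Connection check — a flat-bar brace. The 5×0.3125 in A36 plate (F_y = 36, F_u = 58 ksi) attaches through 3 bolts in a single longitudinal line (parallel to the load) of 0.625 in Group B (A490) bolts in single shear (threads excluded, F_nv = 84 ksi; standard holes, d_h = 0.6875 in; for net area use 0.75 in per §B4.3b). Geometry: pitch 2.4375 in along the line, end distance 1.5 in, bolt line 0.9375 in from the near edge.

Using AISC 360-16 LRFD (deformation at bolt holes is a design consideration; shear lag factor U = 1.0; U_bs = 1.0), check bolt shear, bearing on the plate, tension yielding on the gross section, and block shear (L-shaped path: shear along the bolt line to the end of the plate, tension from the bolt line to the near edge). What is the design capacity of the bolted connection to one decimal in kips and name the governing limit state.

Bolt shear: A_b = π(0.625)²/4 = 0.3068 in². φR_n = 0.75 × 84 × 0.3068 × 3 × 1 = 58.0 kips.
Bearing (0.3125 in plate, F_u = 58 ksi): end bolts L_c = 1.5 − 0.6875/2 = 1.15625, R_n = min(1.2×1.15625×0.3125×58, 2.4×0.625×0.3125×58) = 25.148 kips/bolt; interior L_c = 2.4375 − 0.6875 = 1.75, R_n = 27.188 kips/bolt. φR_n = 0.75 × (1×25.148 + 2×27.188) = 59.6 kips.
Tension yield (gross): A_g = 5×0.3125 = 1.5625 in². φR_n = 0.90 × 36 × 1.5625 = 50.6 kips.
Block shear: shear path 1×[1.5+2×2.4375] = 1×6.375 in, A_gv = 1.9922, A_nv = 1×(6.375 − 2.5×0.75)×0.3125 = 1.4063 in²; tension to near edge: (0.9375 − 0.5×0.75)×0.3125 = 0.17578 in². R_n = min(0.6×58×1.4063, 0.6×36×1.9922) + 1.0×58×0.17578 = min(48.939, 43.032) + 10.195 = 53.227 kips. φR_n = 0.75 × 53.227 = 39.9 kips.
Governing: min(58.0, 59.6, 50.6, 39.9) = 39.9 kips → block shear.

39.9 kips (block shear governs)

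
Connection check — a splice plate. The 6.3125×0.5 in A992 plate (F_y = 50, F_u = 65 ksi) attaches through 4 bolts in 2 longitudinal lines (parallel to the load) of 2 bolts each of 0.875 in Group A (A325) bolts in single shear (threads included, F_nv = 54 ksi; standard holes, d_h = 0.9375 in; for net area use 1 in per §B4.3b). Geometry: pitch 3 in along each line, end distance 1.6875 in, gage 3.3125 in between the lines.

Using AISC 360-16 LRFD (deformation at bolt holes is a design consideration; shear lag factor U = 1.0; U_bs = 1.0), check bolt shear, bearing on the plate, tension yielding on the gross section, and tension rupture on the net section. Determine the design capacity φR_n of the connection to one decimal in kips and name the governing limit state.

Bolt shear: A_b = π(0.875)²/4 = 0.60132 in². φR_n = 0.75 × 54 × 0.60132 × 4 × 1 = 97.4 kips.
Bearing (0.5 in plate, F_u = 65 ksi): end bolts L_c = 1.6875 − 0.9375/2 = 1.21875, R_n = min(1.2×1.21875×0.5×65, 2.4×0.875×0.5×65) = 47.531 kips/bolt; interior L_c = 3 − 0.9375 = 2.0625, R_n = 68.25 kips/bolt. φR_n = 0.75 × (2×47.531 + 2×68.25) = 173.7 kips.
Tension yield (gross): A_g = 6.3125×0.5 = 3.1563 in². φR_n = 0.90 × 50 × 3.1563 = 142.0 kips.
Tension rupture (net): A_n = (6.3125 − 2×1)×0.5 = 2.1563 in² (U = 1.0, A_e = A_n). φR_n = 0.75 × 65 × 2.1563 = 105.1 kips.
Governing: min(97.4, 173.7, 142.0, 105.1) = 97.4 kips → bolt shear.

97.4 kips (bolt shear governs)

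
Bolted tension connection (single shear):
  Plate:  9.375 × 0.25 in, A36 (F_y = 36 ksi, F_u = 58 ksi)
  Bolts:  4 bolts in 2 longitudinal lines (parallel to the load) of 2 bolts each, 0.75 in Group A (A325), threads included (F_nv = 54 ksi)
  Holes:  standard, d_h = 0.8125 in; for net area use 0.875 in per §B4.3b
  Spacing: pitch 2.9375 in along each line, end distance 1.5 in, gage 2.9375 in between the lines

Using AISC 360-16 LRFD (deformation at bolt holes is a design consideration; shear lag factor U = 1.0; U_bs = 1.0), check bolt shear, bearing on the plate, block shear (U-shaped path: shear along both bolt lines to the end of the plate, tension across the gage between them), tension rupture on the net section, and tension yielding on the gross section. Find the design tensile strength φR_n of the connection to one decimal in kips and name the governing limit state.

58.4 kips (block shear governs)

Bolt shear: A_b = π(0.75)²/4 = 0.44179 in². φR_n = 0.75 × 54 × 0.44179 × 4 × 1 = 71.6 kips.
Bearing (0.25 in plate, F_u = 58 ksi): end bolts L_c = 1.5 − 0.8125/2 = 1.09375, R_n = min(1.2×1.09375×0.25×58, 2.4×0.75×0.25×58) = 19.031 kips/bolt; interior L_c = 2.9375 − 0.8125 = 2.125, R_n = 26.1 kips/bolt. φR_n = 0.75 × (2×19.031 + 2×26.1) = 67.7 kips.
Block shear: shear path 2×[1.5+1×2.9375] = 2×4.4375 in, A_gv = 2.2188, A_nv = 2×(4.4375 − 1.5×0.875)×0.25 = 1.5625 in²; tension across gage: (2.9375 − 1×0.875)×0.25 = 0.51563 in². R_n = min(0.6×58×1.5625, 0.6×36×2.2188) + 1.0×58×0.51563 = min(54.375, 47.926) + 29.907 = 77.833 kips. φR_n = 0.75 × 77.833 = 58.4 kips.
Tension rupture (net): A_n = (9.375 − 2×0.875)×0.25 = 1.9063 in² (U = 1.0, A_e = A_n). φR_n = 0.75 × 58 × 1.9063 = 82.9 kips.
Tension yield (gross): A_g = 9.375×0.25 = 2.3438 in². φR_n = 0.90 × 36 × 2.3438 = 75.9 kips.
Governing: min(71.6, 67.7, 58.4, 82.9, 75.9) = 58.4 kips → block shear.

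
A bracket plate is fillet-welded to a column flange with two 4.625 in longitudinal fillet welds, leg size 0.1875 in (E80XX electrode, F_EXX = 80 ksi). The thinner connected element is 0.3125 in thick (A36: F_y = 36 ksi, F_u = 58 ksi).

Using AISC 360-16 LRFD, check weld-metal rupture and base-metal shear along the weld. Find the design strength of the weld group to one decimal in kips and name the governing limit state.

44.1 kips (weld metal governs)

Weld metal: throat = 0.707×0.1875 = 0.13256 in, L = 2×4.625 = 9.25 in. φR_n = 0.75 × 0.6 × 80 × 0.13256 × 9.25 = 44.1 kips.
Base metal shear (0.3125 in plate): yield φR_n = 1.0×0.6×36×0.3125×9.25 = 62.4 kips; rupture φR_n = 0.75×0.6×58×0.3125×9.25 = 75.4 kips; take 62.4 kips (yield).
Governing: min(44.1, 62.4) = 44.1 kips → weld metal.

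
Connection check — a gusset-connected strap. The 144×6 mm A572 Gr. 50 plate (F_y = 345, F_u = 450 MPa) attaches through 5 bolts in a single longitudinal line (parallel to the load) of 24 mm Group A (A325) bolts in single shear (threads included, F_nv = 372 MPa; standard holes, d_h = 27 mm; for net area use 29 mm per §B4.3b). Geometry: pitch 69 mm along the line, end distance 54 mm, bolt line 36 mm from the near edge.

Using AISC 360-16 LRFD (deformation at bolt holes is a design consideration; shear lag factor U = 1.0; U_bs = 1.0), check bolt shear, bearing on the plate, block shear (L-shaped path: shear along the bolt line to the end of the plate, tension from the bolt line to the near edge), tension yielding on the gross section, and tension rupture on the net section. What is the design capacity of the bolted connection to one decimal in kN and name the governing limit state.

232.9 kN (net-section rupture governs)

Bolt shear: A_b = π(24)²/4 = 452.39 mm². φR_n = 0.75 × 372 × 452.39 × 5 × 1 = 631.1 kN.
Bearing (6 mm plate, F_u = 450 MPa): end bolts L_c = 54 − 27/2 = 40.5, R_n = min(1.2×40.5×6×450, 2.4×24×6×450) = 131.22 kN/bolt; interior L_c = 69 − 27 = 42, R_n = 136.08 kN/bolt. φR_n = 0.75 × (1×131.22 + 4×136.08) = 506.7 kN.
Block shear: shear path 1×[54+4×69] = 1×330 mm, A_gv = 1980, A_nv = 1×(330 − 4.5×29)×6 = 1197 mm²; tension to near edge: (36 − 0.5×29)×6 = 129 mm². R_n = min(0.6×450×1197, 0.6×345×1980) + 1.0×450×129 = min(323.19, 409.86) + 58.05 = 381.24 kN. φR_n = 0.75 × 381.24 = 285.9 kN.
Tension yield (gross): A_g = 144×6 = 864 mm². φR_n = 0.90 × 345 × 864 = 268.3 kN.
Tension rupture (net): A_n = (144 − 1×29)×6 = 690 mm² (U = 1.0, A_e = A_n). φR_n = 0.75 × 450 × 690 = 232.9 kN.
Governing: min(631.1, 506.7, 285.9, 268.3, 232.9) = 232.9 kN → net-section rupture.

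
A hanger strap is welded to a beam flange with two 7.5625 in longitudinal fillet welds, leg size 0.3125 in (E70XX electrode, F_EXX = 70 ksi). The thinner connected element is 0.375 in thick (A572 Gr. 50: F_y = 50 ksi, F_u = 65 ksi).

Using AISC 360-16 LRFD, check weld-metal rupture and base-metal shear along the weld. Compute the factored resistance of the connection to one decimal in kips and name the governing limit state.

105.3 kips (weld metal governs)

Weld metal: throat = 0.707×0.3125 = 0.22094 in, L = 2×7.5625 = 15.125 in. φR_n = 0.75 × 0.6 × 70 × 0.22094 × 15.125 = 105.3 kips.
Base metal shear (0.375 in plate): yield φR_n = 1.0×0.6×50×0.375×15.125 = 170.2 kips; rupture φR_n = 0.75×0.6×65×0.375×15.125 = 165.9 kips; take 165.9 kips (rupture).
Governing: min(105.3, 165.9) = 105.3 kips → weld metal.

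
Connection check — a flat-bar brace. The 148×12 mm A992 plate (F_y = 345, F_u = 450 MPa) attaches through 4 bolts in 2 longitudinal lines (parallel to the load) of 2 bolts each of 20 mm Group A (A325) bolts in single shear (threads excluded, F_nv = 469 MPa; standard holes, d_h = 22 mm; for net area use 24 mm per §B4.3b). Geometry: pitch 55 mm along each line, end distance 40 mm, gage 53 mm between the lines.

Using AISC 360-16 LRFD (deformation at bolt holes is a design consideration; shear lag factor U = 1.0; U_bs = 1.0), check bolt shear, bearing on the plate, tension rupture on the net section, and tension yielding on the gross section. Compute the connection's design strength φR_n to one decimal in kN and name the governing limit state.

405.0 kN (net-section rupture governs)

Bolt shear: A_b = π(20)²/4 = 314.16 mm². φR_n = 0.75 × 469 × 314.16 × 4 × 1 = 442.0 kN.
Bearing (12 mm plate, F_u = 450 MPa): end bolts L_c = 40 − 22/2 = 29, R_n = min(1.2×29×12×450, 2.4×20×12×450) = 187.92 kN/bolt; interior L_c = 55 − 22 = 33, R_n = 213.84 kN/bolt. φR_n = 0.75 × (2×187.92 + 2×213.84) = 602.6 kN.
Tension rupture (net): A_n = (148 − 2×24)×12 = 1200 mm² (U = 1.0, A_e = A_n). φR_n = 0.75 × 450 × 1200 = 405.0 kN.
Tension yield (gross): A_g = 148×12 = 1776 mm². φR_n = 0.90 × 345 × 1776 = 551.4 kN.
Governing: min(442.0, 602.6, 405.0, 551.4) = 405.0 kN → net-section rupture.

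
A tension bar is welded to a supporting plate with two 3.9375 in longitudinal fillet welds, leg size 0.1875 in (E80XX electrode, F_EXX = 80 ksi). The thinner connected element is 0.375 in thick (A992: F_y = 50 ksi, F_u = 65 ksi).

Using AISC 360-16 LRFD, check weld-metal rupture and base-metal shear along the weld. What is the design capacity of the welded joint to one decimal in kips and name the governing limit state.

37.6 kips (weld metal governs)

Weld metal: throat = 0.707×0.1875 = 0.13256 in, L = 2×3.9375 = 7.875 in. φR_n = 0.75 × 0.6 × 80 × 0.13256 × 7.875 = 37.6 kips.
Base metal shear (0.375 in plate): yield φR_n = 1.0×0.6×50×0.375×7.875 = 88.6 kips; rupture φR_n = 0.75×0.6×65×0.375×7.875 = 86.4 kips; take 86.4 kips (rupture).
Governing: min(37.6, 86.4) = 37.6 kips → weld metal.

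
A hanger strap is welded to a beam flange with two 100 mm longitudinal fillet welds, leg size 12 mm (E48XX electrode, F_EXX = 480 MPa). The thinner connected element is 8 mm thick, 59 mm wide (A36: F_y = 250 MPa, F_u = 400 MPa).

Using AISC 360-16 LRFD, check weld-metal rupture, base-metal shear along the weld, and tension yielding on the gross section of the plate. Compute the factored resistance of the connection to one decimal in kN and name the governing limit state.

Weld metal: throat = 0.707×12 = 8.484 mm, L = 2×100 = 200 mm. φR_n = 0.75 × 0.6 × 480 × 8.484 × 200 = 366.5 kN.
Base metal shear (8 mm plate): yield φR_n = 1.0×0.6×250×8×200 = 240.0 kN; rupture φR_n = 0.75×0.6×400×8×200 = 288.0 kN; take 240.0 kN (yield).
Tension yield (gross): A_g = 59×8 = 472 mm². φR_n = 0.90 × 250 × 472 = 106.2 kN.
Governing: min(366.5, 240.0, 106.2) = 106.2 kN → gross-section yield.

106.2 kN (gross-section yield governs)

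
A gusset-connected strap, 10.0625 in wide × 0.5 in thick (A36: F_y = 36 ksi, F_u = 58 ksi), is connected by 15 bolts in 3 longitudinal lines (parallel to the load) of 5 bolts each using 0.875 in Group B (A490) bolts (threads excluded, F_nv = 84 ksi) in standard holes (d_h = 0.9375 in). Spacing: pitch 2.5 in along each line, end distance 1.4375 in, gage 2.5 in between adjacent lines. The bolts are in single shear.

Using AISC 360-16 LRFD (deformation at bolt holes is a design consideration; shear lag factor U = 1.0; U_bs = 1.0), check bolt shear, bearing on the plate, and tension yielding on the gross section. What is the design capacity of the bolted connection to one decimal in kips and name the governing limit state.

163.0 kips (gross-section yield governs)

Bolt shear: A_b = π(0.875)²/4 = 0.60132 in². φR_n = 0.75 × 84 × 0.60132 × 15 × 1 = 568.2 kips.
Bearing (0.5 in plate, F_u = 58 ksi): end bolts L_c = 1.4375 − 0.9375/2 = 0.96875, R_n = min(1.2×0.96875×0.5×58, 2.4×0.875×0.5×58) = 33.713 kips/bolt; interior L_c = 2.5 − 0.9375 = 1.5625, R_n = 54.375 kips/bolt. φR_n = 0.75 × (3×33.713 + 12×54.375) = 565.2 kips.
Tension yield (gross): A_g = 10.0625×0.5 = 5.0313 in². φR_n = 0.90 × 36 × 5.0313 = 163.0 kips.
Governing: min(568.2, 565.2, 163.0) = 163.0 kips → gross-section yield.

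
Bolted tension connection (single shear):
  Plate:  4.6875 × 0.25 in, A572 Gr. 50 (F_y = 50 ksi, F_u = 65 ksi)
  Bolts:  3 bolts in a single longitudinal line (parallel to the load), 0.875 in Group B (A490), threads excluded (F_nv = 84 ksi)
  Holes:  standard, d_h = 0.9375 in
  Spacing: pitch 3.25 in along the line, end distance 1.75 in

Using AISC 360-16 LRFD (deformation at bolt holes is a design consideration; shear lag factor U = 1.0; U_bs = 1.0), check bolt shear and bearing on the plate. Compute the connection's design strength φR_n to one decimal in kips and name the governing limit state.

69.9 kips (bearing governs)

Bolt shear: A_b = π(0.875)²/4 = 0.60132 in². φR_n = 0.75 × 84 × 0.60132 × 3 × 1 = 113.6 kips.
Bearing (0.25 in plate, F_u = 65 ksi): end bolts L_c = 1.75 − 0.9375/2 = 1.28125, R_n = min(1.2×1.28125×0.25×65, 2.4×0.875×0.25×65) = 24.984 kips/bolt; interior L_c = 3.25 − 0.9375 = 2.3125, R_n = 34.125 kips/bolt. φR_n = 0.75 × (1×24.984 + 2×34.125) = 69.9 kips.
Governing: min(113.6, 69.9) = 69.9 kips → bearing.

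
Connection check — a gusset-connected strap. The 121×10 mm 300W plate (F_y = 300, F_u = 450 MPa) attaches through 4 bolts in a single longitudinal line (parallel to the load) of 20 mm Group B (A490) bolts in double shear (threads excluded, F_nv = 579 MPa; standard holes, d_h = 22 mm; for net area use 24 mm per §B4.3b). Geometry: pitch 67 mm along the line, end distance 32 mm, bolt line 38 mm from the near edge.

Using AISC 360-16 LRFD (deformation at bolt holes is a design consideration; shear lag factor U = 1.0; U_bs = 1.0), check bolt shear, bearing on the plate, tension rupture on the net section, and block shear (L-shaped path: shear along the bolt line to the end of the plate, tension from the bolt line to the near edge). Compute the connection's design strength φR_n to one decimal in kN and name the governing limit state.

327.4 kN (net-section rupture governs)

Bolt shear: A_b = π(20)²/4 = 314.16 mm². φR_n = 0.75 × 579 × 314.16 × 4 × 2 = 1091.4 kN.
Bearing (10 mm plate, F_u = 450 MPa): end bolts L_c = 32 − 22/2 = 21, R_n = min(1.2×21×10×450, 2.4×20×10×450) = 113.4 kN/bolt; interior L_c = 67 − 22 = 45, R_n = 216 kN/bolt. φR_n = 0.75 × (1×113.4 + 3×216) = 571.1 kN.
Tension rupture (net): A_n = (121 − 1×24)×10 = 970 mm² (U = 1.0, A_e = A_n). φR_n = 0.75 × 450 × 970 = 327.4 kN.
Block shear: shear path 1×[32+3×67] = 1×233 mm, A_gv = 2330, A_nv = 1×(233 − 3.5×24)×10 = 1490 mm²; tension to near edge: (38 − 0.5×24)×10 = 260 mm². R_n = min(0.6×450×1490, 0.6×300×2330) + 1.0×450×260 = min(402.3, 419.4) + 117 = 519.3 kN. φR_n = 0.75 × 519.3 = 389.5 kN.
Governing: min(1091.4, 571.1, 327.4, 389.5) = 327.4 kN → net-section rupture.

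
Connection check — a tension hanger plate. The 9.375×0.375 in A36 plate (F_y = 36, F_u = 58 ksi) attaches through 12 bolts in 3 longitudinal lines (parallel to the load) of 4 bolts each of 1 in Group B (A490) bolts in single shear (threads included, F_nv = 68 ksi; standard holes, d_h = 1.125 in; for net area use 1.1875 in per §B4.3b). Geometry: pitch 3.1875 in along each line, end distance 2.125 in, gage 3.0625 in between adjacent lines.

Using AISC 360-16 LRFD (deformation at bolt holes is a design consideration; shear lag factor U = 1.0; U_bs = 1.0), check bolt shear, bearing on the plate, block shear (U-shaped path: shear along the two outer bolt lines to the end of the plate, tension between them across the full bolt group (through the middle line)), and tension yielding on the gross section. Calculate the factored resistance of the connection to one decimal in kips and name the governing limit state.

113.9 kips (gross-section yield governs)

Bolt shear: A_b = π(1)²/4 = 0.7854 in². φR_n = 0.75 × 68 × 0.7854 × 12 × 1 = 480.7 kips.
Bearing (0.375 in plate, F_u = 58 ksi): end bolts L_c = 2.125 − 1.125/2 = 1.5625, R_n = min(1.2×1.5625×0.375×58, 2.4×1×0.375×58) = 40.781 kips/bolt; interior L_c = 3.1875 − 1.125 = 2.0625, R_n = 52.2 kips/bolt. φR_n = 0.75 × (3×40.781 + 9×52.2) = 444.1 kips.
Block shear: shear path 2×[2.125+3×3.1875] = 2×11.6875 in, A_gv = 8.7656, A_nv = 2×(11.6875 − 3.5×1.1875)×0.375 = 5.6484 in²; tension across gage: (6.125 − 2×1.1875)×0.375 = 1.4063 in². R_n = min(0.6×58×5.6484, 0.6×36×8.7656) + 1.0×58×1.4063 = min(196.56, 189.34) + 81.565 = 270.91 kips. φR_n = 0.75 × 270.91 = 203.2 kips.
Tension yield (gross): A_g = 9.375×0.375 = 3.5156 in². φR_n = 0.90 × 36 × 3.5156 = 113.9 kips.
Governing: min(480.7, 444.1, 203.2, 113.9) = 113.9 kips → gross-section yield.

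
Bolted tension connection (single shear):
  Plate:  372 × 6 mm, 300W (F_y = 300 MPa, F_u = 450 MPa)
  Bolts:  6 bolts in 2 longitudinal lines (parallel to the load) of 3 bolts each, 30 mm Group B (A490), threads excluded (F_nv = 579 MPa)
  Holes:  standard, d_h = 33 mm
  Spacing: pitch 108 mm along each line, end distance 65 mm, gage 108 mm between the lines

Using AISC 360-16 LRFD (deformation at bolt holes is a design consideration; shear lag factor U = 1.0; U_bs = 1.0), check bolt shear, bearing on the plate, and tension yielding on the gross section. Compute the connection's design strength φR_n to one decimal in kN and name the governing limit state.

602.6 kN (gross-section yield governs)

Bolt shear: A_b = π(30)²/4 = 706.86 mm². φR_n = 0.75 × 579 × 706.86 × 6 × 1 = 1841.7 kN.
Bearing (6 mm plate, F_u = 450 MPa): end bolts L_c = 65 − 33/2 = 48.5, R_n = min(1.2×48.5×6×450, 2.4×30×6×450) = 157.14 kN/bolt; interior L_c = 108 − 33 = 75, R_n = 194.4 kN/bolt. φR_n = 0.75 × (2×157.14 + 4×194.4) = 818.9 kN.
Tension yield (gross): A_g = 372×6 = 2232 mm². φR_n = 0.90 × 300 × 2232 = 602.6 kN.
Governing: min(1841.7, 818.9, 602.6) = 602.6 kN → gross-section yield.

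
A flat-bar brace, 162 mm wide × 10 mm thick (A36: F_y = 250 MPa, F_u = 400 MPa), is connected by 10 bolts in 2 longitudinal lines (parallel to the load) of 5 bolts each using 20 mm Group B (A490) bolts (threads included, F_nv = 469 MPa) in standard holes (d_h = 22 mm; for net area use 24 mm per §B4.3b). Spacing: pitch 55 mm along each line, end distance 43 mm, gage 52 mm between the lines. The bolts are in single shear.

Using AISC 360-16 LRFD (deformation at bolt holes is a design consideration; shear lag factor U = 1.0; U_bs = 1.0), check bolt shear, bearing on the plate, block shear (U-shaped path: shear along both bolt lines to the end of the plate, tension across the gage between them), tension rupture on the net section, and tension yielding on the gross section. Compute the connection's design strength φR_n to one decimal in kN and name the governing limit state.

Bolt shear: A_b = π(20)²/4 = 314.16 mm². φR_n = 0.75 × 469 × 314.16 × 10 × 1 = 1105.1 kN.
Bearing (10 mm plate, F_u = 400 MPa): end bolts L_c = 43 − 22/2 = 32, R_n = min(1.2×32×10×400, 2.4×20×10×400) = 153.6 kN/bolt; interior L_c = 55 − 22 = 33, R_n = 158.4 kN/bolt. φR_n = 0.75 × (2×153.6 + 8×158.4) = 1180.8 kN.
Block shear: shear path 2×[43+4×55] = 2×263 mm, A_gv = 5260, A_nv = 2×(263 − 4.5×24)×10 = 3100 mm²; tension across gage: (52 − 1×24)×10 = 280 mm². R_n = min(0.6×400×3100, 0.6×250×5260) + 1.0×400×280 = min(744, 789) + 112 = 856 kN. φR_n = 0.75 × 856 = 642.0 kN.
Tension rupture (net): A_n = (162 − 2×24)×10 = 1140 mm² (U = 1.0, A_e = A_n). φR_n = 0.75 × 400 × 1140 = 342.0 kN.
Tension yield (gross): A_g = 162×10 = 1620 mm². φR_n = 0.90 × 250 × 1620 = 364.5 kN.
Governing: min(1105.1, 1180.8, 642.0, 342.0, 364.5) = 342.0 kN → net-section rupture.

342.0 kN (net-section rupture governs)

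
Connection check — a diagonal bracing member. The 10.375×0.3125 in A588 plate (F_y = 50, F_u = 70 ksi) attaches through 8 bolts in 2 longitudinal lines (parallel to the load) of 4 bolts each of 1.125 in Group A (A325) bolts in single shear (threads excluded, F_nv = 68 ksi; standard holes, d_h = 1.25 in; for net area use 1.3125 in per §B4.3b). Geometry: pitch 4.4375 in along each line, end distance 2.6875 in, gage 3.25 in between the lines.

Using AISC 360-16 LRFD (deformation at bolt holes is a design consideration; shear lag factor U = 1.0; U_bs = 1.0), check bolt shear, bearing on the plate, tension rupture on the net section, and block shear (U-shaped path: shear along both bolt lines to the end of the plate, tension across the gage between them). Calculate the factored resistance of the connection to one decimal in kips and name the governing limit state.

Bolt shear: A_b = π(1.125)²/4 = 0.99402 in². φR_n = 0.75 × 68 × 0.99402 × 8 × 1 = 405.6 kips.
Bearing (0.3125 in plate, F_u = 70 ksi): end bolts L_c = 2.6875 − 1.25/2 = 2.0625, R_n = min(1.2×2.0625×0.3125×70, 2.4×1.125×0.3125×70) = 54.141 kips/bolt; interior L_c = 4.4375 − 1.25 = 3.1875, R_n = 59.063 kips/bolt. φR_n = 0.75 × (2×54.141 + 6×59.063) = 347.0 kips.
Tension rupture (net): A_n = (10.375 − 2×1.3125)×0.3125 = 2.4219 in² (U = 1.0, A_e = A_n). φR_n = 0.75 × 70 × 2.4219 = 127.1 kips.
Block shear: shear path 2×[2.6875+3×4.4375] = 2×16 in, A_gv = 10, A_nv = 2×(16 − 3.5×1.3125)×0.3125 = 7.1289 in²; tension across gage: (3.25 − 1×1.3125)×0.3125 = 0.60547 in². R_n = min(0.6×70×7.1289, 0.6×50×10) + 1.0×70×0.60547 = min(299.41, 300) + 42.383 = 341.79 kips. φR_n = 0.75 × 341.79 = 256.3 kips.
Governing: min(405.6, 347.0, 127.1, 256.3) = 127.1 kips → net-section rupture.

127.1 kips (net-section rupture governs)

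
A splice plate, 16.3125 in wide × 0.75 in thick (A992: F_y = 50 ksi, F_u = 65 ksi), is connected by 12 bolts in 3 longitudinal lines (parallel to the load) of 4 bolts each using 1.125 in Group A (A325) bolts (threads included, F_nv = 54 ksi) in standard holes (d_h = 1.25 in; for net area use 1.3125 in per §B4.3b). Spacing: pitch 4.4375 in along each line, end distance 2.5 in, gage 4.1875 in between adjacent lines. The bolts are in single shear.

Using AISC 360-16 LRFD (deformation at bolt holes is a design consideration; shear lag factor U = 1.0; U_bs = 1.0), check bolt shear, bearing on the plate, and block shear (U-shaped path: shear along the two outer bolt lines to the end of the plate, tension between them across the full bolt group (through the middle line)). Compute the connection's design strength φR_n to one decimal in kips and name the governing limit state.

Bolt shear: A_b = π(1.125)²/4 = 0.99402 in². φR_n = 0.75 × 54 × 0.99402 × 12 × 1 = 483.1 kips.
Bearing (0.75 in plate, F_u = 65 ksi): end bolts L_c = 2.5 − 1.25/2 = 1.875, R_n = min(1.2×1.875×0.75×65, 2.4×1.125×0.75×65) = 109.69 kips/bolt; interior L_c = 4.4375 − 1.25 = 3.1875, R_n = 131.63 kips/bolt. φR_n = 0.75 × (3×109.69 + 9×131.63) = 1135.3 kips.
Block shear: shear path 2×[2.5+3×4.4375] = 2×15.8125 in, A_gv = 23.719, A_nv = 2×(15.8125 − 3.5×1.3125)×0.75 = 16.828 in²; tension across gage: (8.375 − 2×1.3125)×0.75 = 4.3125 in². R_n = min(0.6×65×16.828, 0.6×50×23.719) + 1.0×65×4.3125 = min(656.29, 711.57) + 280.31 = 936.6 kips. φR_n = 0.75 × 936.6 = 702.5 kips.
Governing: min(483.1, 1135.3, 702.5) = 483.1 kips → bolt shear.

483.1 kips (bolt shear governs)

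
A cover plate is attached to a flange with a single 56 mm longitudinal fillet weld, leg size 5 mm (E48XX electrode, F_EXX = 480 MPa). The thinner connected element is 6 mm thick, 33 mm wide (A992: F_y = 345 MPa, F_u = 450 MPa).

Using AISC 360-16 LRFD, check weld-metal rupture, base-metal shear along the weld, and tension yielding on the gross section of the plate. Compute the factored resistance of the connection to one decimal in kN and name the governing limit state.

42.8 kN (weld metal governs)

Weld metal: throat = 0.707×5 = 3.535 mm, L = 56 mm. φR_n = 0.75 × 0.6 × 480 × 3.535 × 56 = 42.8 kN.
Base metal shear (6 mm plate): yield φR_n = 1.0×0.6×345×6×56 = 69.6 kN; rupture φR_n = 0.75×0.6×450×6×56 = 68.0 kN; take 68.0 kN (rupture).
Tension yield (gross): A_g = 33×6 = 198 mm². φR_n = 0.90 × 345 × 198 = 61.5 kN.
Governing: min(42.8, 68.0, 61.5) = 42.8 kN → weld metal.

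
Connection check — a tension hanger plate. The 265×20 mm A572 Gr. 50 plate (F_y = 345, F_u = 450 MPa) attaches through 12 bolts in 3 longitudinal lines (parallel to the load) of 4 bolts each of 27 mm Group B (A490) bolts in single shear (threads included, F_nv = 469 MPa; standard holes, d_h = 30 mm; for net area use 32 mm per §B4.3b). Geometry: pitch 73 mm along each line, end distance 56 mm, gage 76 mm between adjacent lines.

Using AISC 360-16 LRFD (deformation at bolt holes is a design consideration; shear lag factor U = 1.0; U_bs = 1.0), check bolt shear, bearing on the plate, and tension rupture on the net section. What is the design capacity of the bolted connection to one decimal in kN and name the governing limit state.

1140.8 kN (net-section rupture governs)

Bolt shear: A_b = π(27)²/4 = 572.56 mm². φR_n = 0.75 × 469 × 572.56 × 12 × 1 = 2416.8 kN.
Bearing (20 mm plate, F_u = 450 MPa): end bolts L_c = 56 − 30/2 = 41, R_n = min(1.2×41×20×450, 2.4×27×20×450) = 442.8 kN/bolt; interior L_c = 73 − 30 = 43, R_n = 464.4 kN/bolt. φR_n = 0.75 × (3×442.8 + 9×464.4) = 4131.0 kN.
Tension rupture (net): A_n = (265 − 3×32)×20 = 3380 mm² (U = 1.0, A_e = A_n). φR_n = 0.75 × 450 × 3380 = 1140.8 kN.
Governing: min(2416.8, 4131.0, 1140.8) = 1140.8 kN → net-section rupture.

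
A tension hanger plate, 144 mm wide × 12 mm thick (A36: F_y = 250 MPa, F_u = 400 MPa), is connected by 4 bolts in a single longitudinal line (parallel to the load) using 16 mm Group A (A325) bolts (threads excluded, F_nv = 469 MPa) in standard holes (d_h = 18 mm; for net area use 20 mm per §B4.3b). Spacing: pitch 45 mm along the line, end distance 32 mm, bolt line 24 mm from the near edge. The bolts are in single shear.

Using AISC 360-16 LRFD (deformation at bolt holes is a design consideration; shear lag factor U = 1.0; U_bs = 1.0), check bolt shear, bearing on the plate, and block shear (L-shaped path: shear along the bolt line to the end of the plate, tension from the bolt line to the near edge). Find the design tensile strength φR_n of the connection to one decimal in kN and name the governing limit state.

259.9 kN (block shear governs)

Bolt shear: A_b = π(16)²/4 = 201.06 mm². φR_n = 0.75 × 469 × 201.06 × 4 × 1 = 282.9 kN.
Bearing (12 mm plate, F_u = 400 MPa): end bolts L_c = 32 − 18/2 = 23, R_n = min(1.2×23×12×400, 2.4×16×12×400) = 132.48 kN/bolt; interior L_c = 45 − 18 = 27, R_n = 155.52 kN/bolt. φR_n = 0.75 × (1×132.48 + 3×155.52) = 449.3 kN.
Block shear: shear path 1×[32+3×45] = 1×167 mm, A_gv = 2004, A_nv = 1×(167 − 3.5×20)×12 = 1164 mm²; tension to near edge: (24 − 0.5×20)×12 = 168 mm². R_n = min(0.6×400×1164, 0.6×250×2004) + 1.0×400×168 = min(279.36, 300.6) + 67.2 = 346.56 kN. φR_n = 0.75 × 346.56 = 259.9 kN.
Governing: min(282.9, 449.3, 259.9) = 259.9 kN → block shear.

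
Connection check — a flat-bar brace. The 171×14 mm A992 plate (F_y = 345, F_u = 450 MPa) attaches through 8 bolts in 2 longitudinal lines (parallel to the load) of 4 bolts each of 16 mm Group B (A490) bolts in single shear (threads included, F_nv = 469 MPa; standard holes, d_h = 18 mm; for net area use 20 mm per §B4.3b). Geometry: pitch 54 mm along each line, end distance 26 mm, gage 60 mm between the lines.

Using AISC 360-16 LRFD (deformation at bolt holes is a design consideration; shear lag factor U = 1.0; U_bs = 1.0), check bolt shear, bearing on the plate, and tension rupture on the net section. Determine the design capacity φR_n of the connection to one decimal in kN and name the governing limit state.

Bolt shear: A_b = π(16)²/4 = 201.06 mm². φR_n = 0.75 × 469 × 201.06 × 8 × 1 = 565.8 kN.
Bearing (14 mm plate, F_u = 450 MPa): end bolts L_c = 26 − 18/2 = 17, R_n = min(1.2×17×14×450, 2.4×16×14×450) = 128.52 kN/bolt; interior L_c = 54 − 18 = 36, R_n = 241.92 kN/bolt. φR_n = 0.75 × (2×128.52 + 6×241.92) = 1281.4 kN.
Tension rupture (net): A_n = (171 − 2×20)×14 = 1834 mm² (U = 1.0, A_e = A_n). φR_n = 0.75 × 450 × 1834 = 619.0 kN.
Governing: min(565.8, 1281.4, 619.0) = 565.8 kN → bolt shear.

565.8 kN (bolt shear governs)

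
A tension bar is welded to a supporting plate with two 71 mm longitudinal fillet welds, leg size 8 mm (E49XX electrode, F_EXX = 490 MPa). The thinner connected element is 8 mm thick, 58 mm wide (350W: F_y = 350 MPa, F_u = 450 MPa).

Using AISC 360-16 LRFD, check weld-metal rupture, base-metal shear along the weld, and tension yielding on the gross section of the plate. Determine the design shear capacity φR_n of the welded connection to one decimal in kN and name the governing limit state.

146.2 kN (gross-section yield governs)

Weld metal: throat = 0.707×8 = 5.656 mm, L = 2×71 = 142 mm. φR_n = 0.75 × 0.6 × 490 × 5.656 × 142 = 177.1 kN.
Base metal shear (8 mm plate): yield φR_n = 1.0×0.6×350×8×142 = 238.6 kN; rupture φR_n = 0.75×0.6×450×8×142 = 230.0 kN; take 230.0 kN (rupture).
Tension yield (gross): A_g = 58×8 = 464 mm². φR_n = 0.90 × 350 × 464 = 146.2 kN.
Governing: min(177.1, 230.0, 146.2) = 146.2 kN → gross-section yield.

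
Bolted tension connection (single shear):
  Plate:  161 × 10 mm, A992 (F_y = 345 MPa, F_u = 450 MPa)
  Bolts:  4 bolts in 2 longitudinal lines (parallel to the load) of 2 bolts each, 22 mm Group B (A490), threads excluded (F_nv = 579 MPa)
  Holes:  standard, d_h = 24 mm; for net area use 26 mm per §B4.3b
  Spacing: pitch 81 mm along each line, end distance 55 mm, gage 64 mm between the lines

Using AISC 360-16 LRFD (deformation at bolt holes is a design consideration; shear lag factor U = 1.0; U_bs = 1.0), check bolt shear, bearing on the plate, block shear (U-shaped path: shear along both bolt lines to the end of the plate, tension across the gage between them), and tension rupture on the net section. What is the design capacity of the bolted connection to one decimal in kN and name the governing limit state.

Bolt shear: A_b = π(22)²/4 = 380.13 mm². φR_n = 0.75 × 579 × 380.13 × 4 × 1 = 660.3 kN.
Bearing (10 mm plate, F_u = 450 MPa): end bolts L_c = 55 − 24/2 = 43, R_n = min(1.2×43×10×450, 2.4×22×10×450) = 232.2 kN/bolt; interior L_c = 81 − 24 = 57, R_n = 237.6 kN/bolt. φR_n = 0.75 × (2×232.2 + 2×237.6) = 704.7 kN.
Block shear: shear path 2×[55+1×81] = 2×136 mm, A_gv = 2720, A_nv = 2×(136 − 1.5×26)×10 = 1940 mm²; tension across gage: (64 − 1×26)×10 = 380 mm². R_n = min(0.6×450×1940, 0.6×345×2720) + 1.0×450×380 = min(523.8, 563.04) + 171 = 694.8 kN. φR_n = 0.75 × 694.8 = 521.1 kN.
Tension rupture (net): A_n = (161 − 2×26)×10 = 1090 mm² (U = 1.0, A_e = A_n). φR_n = 0.75 × 450 × 1090 = 367.9 kN.
Governing: min(660.3, 704.7, 521.1, 367.9) = 367.9 kN → net-section rupture.

367.9 kN (net-section rupture governs)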